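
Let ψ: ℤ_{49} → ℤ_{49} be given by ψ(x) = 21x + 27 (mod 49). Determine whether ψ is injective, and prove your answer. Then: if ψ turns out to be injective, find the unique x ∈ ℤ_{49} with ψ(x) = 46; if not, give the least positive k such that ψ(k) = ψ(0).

7

By definition, ψ is injective if ψ(s) = ψ(t) implies s = t.
We have gcd(21, 49) = 7 > 1. Taking s = 0 and t = 7: ψ(0) = 27 and ψ(7) = 21·7 + 27 = 174 ≡ 27 (mod 49).
So ψ(0) = ψ(7) while 0 ≠ 7, therefore ψ is not injective.
Since ψ is not injective, we find the least positive k with ψ(k) = ψ(0): this means 21k ≡ 0 (mod 49), i.e. 49 ∣ 21k. Since gcd(21, 49) = 7, dividing through by 7 this holds exactly when 7 ∣ 3k, and as gcd(3, 7) = 1, exactly when 7 ∣ k.
The smallest positive such k is 7.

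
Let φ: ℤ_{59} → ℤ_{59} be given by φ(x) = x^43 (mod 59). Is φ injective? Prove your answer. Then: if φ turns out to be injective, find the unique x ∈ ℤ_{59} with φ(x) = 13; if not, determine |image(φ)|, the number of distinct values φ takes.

Since 59 is prime, the nonzero elements of ℤ_{59} form a cyclic group of order 58.
As gcd(43, 58) = 1, raising to the 43rd power is a bijection on this group: if u^43 ≡ v^43 then (uv^{−1})^43 = 1, and the only element of order dividing gcd(43, 58) = 1 is 1, so u = v.
With φ(0) = 0 this makes φ injective on all of ℤ_{59}, hence bijective (finite equal-size domain and codomain). In particular φ is injective.
Since φ is injective, we find the preimage of 13. The inverse of x ↦ x^43 on (ℤ_{59})^× is x ↦ x^27, because 43·27 = 1161 = 20·58 + 1 ≡ 1 (mod 58) and x^{58} = 1 for x ≠ 0 (Fermat). So φ⁻¹(13) = 13^27 mod 59.
Repeated squaring mod 59: 13^1 ≡ 13, 13^2 ≡ 13² = 169 ≡ 51, 13^4 ≡ 51² = 2601 ≡ 5, 13^8 ≡ 5² = 25, 13^16 ≡ 25² = 625 ≡ 35. Since 27 = 16 + 8 + 2 + 1, 13^27 ≡ 35·25·51·13: 35·25 = 875 ≡ 49, then 49·51 = 2499 ≡ 21, then 21·13 = 273 ≡ 37. So 13^27 ≡ 37 (mod 59).
Hence φ⁻¹(13) = 37.

37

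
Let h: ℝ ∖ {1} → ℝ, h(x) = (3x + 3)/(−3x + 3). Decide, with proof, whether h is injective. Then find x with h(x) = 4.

Suppose h(a) = h(b). Cross-multiplying: (3a + 3)(−3b + 3) = (3b + 3)(−3a + 3).
Expanding both sides and cancelling the symmetric terms leaves 18·(a − b) = 0. Since 18 ≠ 0, a = b. Therefore h is injective.
Solving h(x) = 4: cross-multiplying gives 3x + 3 = 4(−3x + 3), which rearranges to 15x = 9, so x = 3/5.

3/5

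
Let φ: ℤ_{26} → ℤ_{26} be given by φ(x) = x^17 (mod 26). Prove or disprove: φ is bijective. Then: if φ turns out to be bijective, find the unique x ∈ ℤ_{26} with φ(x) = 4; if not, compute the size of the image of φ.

Computing x^17 mod 26 for each x (by repeated squaring, reducing mod 26 at every step), the values φ(0), φ(1), …, φ(25) are: 0, 1, 6, 9, 10, 5, 2, 11, 8, 3, 4, 7, 12, 13, 14, 19, 22, 23, 18, 15, 24, 21, 16, 17, 20, 25.
Every element of ℤ_{26} appears exactly once in this list, so φ is a bijection, and in particular bijective.
Since φ is bijective, we read off the preimage of 4 from the same table: φ(10) = 4, so φ⁻¹(4) = 10.

10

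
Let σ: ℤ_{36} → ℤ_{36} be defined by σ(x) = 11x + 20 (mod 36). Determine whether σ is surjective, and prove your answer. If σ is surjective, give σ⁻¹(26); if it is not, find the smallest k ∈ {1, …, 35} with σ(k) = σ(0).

Since gcd(11, 36) = 1, 11 is invertible modulo 36. Euclid's algorithm: 36 = 3·11 + 3, 11 = 3·3 + 2, 3 = 1·2 + 1; back-substituting gives 1 = 23·11 − 7·36, so 11⁻¹ ≡ 23 (mod 36).
For any y ∈ ℤ_{36}, x = 23(y − 20) mod 36 satisfies σ(x) = 11·23(y − 20) + 20 ≡ y (since 11·23 ≡ 1 mod 36). So every y has a preimage.
Therefore σ is surjective.
Since σ is surjective, we find σ⁻¹(26): we need 11x ≡ 26 − 20 ≡ 6 (mod 36). Using 11⁻¹ = 23: x ≡ 23·6 = 138 = 3·36 + 30, so x = 30.
Check: σ(30) = 11·30 + 20 = 350 = 9·36 + 26 ≡ 26 (mod 36).

30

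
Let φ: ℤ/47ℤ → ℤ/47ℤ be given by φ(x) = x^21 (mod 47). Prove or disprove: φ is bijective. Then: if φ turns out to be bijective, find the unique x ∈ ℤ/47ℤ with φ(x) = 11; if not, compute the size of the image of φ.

39

Since 47 is prime, the nonzero elements of ℤ/47ℤ form a cyclic group of order 46.
As gcd(21, 46) = 1, raising to the 21st power is a bijection on this group: if u^21 ≡ v^21 then (uv^{−1})^21 = 1, and the only element of order dividing gcd(21, 46) = 1 is 1, so u = v.
With φ(0) = 0 this makes φ injective on all of ℤ/47ℤ, hence bijective (finite equal-size domain and codomain). In particular φ is bijective.
Since φ is bijective, we find the preimage of 11. The inverse of x ↦ x^21 on (ℤ/47ℤ)^× is x ↦ x^11, because 21·11 = 231 = 5·46 + 1 ≡ 1 (mod 46) and x^{46} = 1 for x ≠ 0 (Fermat). So φ⁻¹(11) = 11^11 mod 47.
Repeated squaring mod 47: 11^1 ≡ 11, 11^2 ≡ 11² = 121 ≡ 27, 11^4 ≡ 27² = 729 ≡ 24, 11^8 ≡ 24² = 576 ≡ 12. Since 11 = 8 + 2 + 1, 11^11 ≡ 12·27·11: 12·27 = 324 ≡ 42, then 42·11 = 462 ≡ 39. So 11^11 ≡ 39 (mod 47).
Hence φ⁻¹(11) = 39.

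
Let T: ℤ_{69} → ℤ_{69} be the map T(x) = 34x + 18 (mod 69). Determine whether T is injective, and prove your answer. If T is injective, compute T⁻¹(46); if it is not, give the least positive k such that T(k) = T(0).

13

Recall: T is injective if T(s) = T(t) implies s = t.
If T(s) = T(t), then 34s ≡ 34t (mod 69). Because gcd(34, 69) = 1, we may cancel 34 to get s ≡ t (mod 69).
Thus T is injective.
We now compute 34⁻¹ mod 69 explicitly. Euclid's algorithm: 69 = 2·34 + 1; back-substituting gives 1 = 67·34 − 33·69, so 34⁻¹ ≡ 67 (mod 69).
Since T is injective, we find T⁻¹(46): we need 34x ≡ 46 − 18 ≡ 28 (mod 69). Using 34⁻¹ = 67: x ≡ 67·28 = 1876 = 27·69 + 13, so x = 13.
Check: T(13) = 34·13 + 18 = 460 = 6·69 + 46 ≡ 46 (mod 69).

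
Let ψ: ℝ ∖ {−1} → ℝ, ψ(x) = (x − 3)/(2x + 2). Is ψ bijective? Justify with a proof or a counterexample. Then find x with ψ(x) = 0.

3

If ψ(x) = 1/2, cross-multiplying gives 2(x − 3) = 1(2x + 2), which simplifies to −6 = 2 — false.  So 1/2 has no preimage and ψ is not surjective.
Therefore ψ is not bijective.
Solving ψ(x) = 0: cross-multiplying gives x − 3 = 0(2x + 2), which rearranges to 1x = 3, so x = 3.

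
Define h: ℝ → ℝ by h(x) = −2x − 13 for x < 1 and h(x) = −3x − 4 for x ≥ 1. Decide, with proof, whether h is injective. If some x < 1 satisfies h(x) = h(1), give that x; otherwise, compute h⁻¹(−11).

Both pieces are strictly decreasing (slopes −2 and −3), so each is injective on its own interval.
The left piece maps (−∞, 1) onto (−15, ∞); the right piece maps [1, ∞) onto (−∞, −7].
These images overlap. In particular h(1) = −7 (right piece), and solving −2x − 13 = −7 on the left piece gives x = −3 < 1.
So h(−3) = h(1) with −3 ≠ 1, and h is not injective. This x = −3 is the requested value below 1.

-3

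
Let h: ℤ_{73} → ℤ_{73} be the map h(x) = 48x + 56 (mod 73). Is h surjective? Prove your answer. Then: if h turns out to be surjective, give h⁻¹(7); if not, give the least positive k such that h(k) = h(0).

37

Since gcd(48, 73) = 1, 48 is invertible modulo 73. Euclid's algorithm: 73 = 1·48 + 25, 48 = 1·25 + 23, 25 = 1·23 + 2, 23 = 11·2 + 1; back-substituting gives 1 = 35·48 − 23·73, so 48⁻¹ ≡ 35 (mod 73).
Then y ↦ 35(y − 56) is a two-sided inverse to h, so every y ∈ ℤ_{73} has a preimage.
Thus h is surjective.
Since h is surjective, we find h⁻¹(7): we need 48x ≡ 7 − 56 ≡ 24 (mod 73). Using 48⁻¹ = 35: x ≡ 35·24 = 840 = 11·73 + 37, so x = 37.
Check: h(37) = 48·37 + 56 = 1832 = 25·73 + 7 ≡ 7 (mod 73).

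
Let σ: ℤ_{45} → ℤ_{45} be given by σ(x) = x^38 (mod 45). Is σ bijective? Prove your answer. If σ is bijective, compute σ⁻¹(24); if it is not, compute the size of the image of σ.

σ(2): Repeated squaring mod 45: 2^1 ≡ 2, 2^2 ≡ 2² = 4, 2^4 ≡ 4² = 16, 2^8 ≡ 16² = 256 ≡ 31, 2^16 ≡ 31² = 961 ≡ 16, 2^32 ≡ 16² = 256 ≡ 31. Since 38 = 32 + 4 + 2, 2^38 ≡ 31·16·4: 31·16 = 496 ≡ 1, then 1·4 = 4. So 2^38 ≡ 4 (mod 45).
σ(7): Repeated squaring mod 45: 7^1 ≡ 7, 7^2 ≡ 7² = 49 ≡ 4, 7^4 ≡ 4² = 16, 7^8 ≡ 16² = 256 ≡ 31, 7^16 ≡ 31² = 961 ≡ 16, 7^32 ≡ 16² = 256 ≡ 31. Since 38 = 32 + 4 + 2, 7^38 ≡ 31·16·4: 31·16 = 496 ≡ 1, then 1·4 = 4. So 7^38 ≡ 4 (mod 45).
So σ(2) = σ(7) = 4 while 2 ≠ 7, therefore σ is not injective, hence not bijective.
Since σ is not bijective, we determine |image(σ)|. Computing x^38 mod 45 for each x (by repeated squaring, reducing mod 45 at every step), the values σ(0), σ(1), …, σ(44) are: 0, 1, 4, 9, 16, 25, 36, 4, 19, 36, 10, 31, 9, 34, 16, 0, 31, 19, 9, 1, 40, 36, 34, 34, 36, 40, 1, 9, 19, 31, 0, 16, 34, 9, 31, 10, 36, 19, 4, 36, 25, 16, 9, 4, 1.
The distinct values are {0, 1, 4, 9, 10, 16, 19, 25, 31, 34, 36, 40}; there are 12 of them.

12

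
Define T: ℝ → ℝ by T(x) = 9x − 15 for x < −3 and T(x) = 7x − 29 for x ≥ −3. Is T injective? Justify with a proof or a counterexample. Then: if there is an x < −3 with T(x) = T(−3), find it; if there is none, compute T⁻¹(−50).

-35/9

Both pieces are strictly increasing (slopes 9 and 7), so each is injective on its own interval.
The left piece maps (−∞, −3) onto (−∞, −42); the right piece maps [−3, ∞) onto [−50, ∞).
These images overlap. In particular T(−3) = −50 (right piece), and solving 9x − 15 = −50 on the left piece gives x = −35/9 < −3.
So T(−35/9) = T(−3) with −35/9 ≠ −3, and T is not injective. This x = −35/9 is the requested value below −3.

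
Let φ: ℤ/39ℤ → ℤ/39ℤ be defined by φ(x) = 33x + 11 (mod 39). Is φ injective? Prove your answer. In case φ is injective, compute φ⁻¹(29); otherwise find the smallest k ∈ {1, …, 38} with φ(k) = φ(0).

13

We have gcd(33, 39) = 3 > 1. Taking s = 0 and t = 13: φ(0) = 11 and φ(13) = 33·13 + 11 = 440 ≡ 11 (mod 39).
So φ(0) = φ(13) while 0 ≠ 13, thus φ is not injective.
Since φ is not injective, we find the least positive k with φ(k) = φ(0): this means 33k ≡ 0 (mod 39), i.e. 39 ∣ 33k. Since gcd(33, 39) = 3, dividing through by 3 this holds exactly when 13 ∣ 11k, and as gcd(11, 13) = 1, exactly when 13 ∣ k.
The smallest positive such k is 13.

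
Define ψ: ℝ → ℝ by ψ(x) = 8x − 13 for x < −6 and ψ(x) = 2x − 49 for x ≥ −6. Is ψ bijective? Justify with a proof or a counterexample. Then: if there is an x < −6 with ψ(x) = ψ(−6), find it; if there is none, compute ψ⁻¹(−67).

Both pieces are strictly increasing (slopes 8 and 2), so each is injective on its own interval.
The left piece maps (−∞, −6) onto (−∞, −61); the right piece maps [−6, ∞) onto [−61, ∞).
Since −61 = −61, the images partition ℝ: ψ is injective and surjective, hence bijective.
Because the two images are disjoint, no x < −6 has ψ(x) = ψ(−6), so we compute ψ⁻¹(−67): −67 lies in (−∞, −61), so solve 8x − 13 = −67: x = (−67 + 13)/8 = −27/4.

-27/4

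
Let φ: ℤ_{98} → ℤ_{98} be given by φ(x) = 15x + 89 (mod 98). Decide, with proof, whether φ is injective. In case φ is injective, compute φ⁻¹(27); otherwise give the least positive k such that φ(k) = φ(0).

22

Recall: injectivity means: for all u, v in the domain, φ(u) = φ(v) implies u = v.
If φ(u) = φ(v), then 15u ≡ 15v (mod 98). Because gcd(15, 98) = 1, we may cancel 15 to get u ≡ v (mod 98).
So φ is injective.
We now compute 15⁻¹ mod 98 explicitly. Euclid's algorithm: 98 = 6·15 + 8, 15 = 1·8 + 7, 8 = 1·7 + 1; back-substituting gives 1 = 85·15 − 13·98, so 15⁻¹ ≡ 85 (mod 98).
Since φ is injective, we find φ⁻¹(27): we need 15x ≡ 27 − 89 ≡ 36 (mod 98). Using 15⁻¹ = 85: x ≡ 85·36 = 3060 = 31·98 + 22, so x = 22.
Check: φ(22) = 15·22 + 89 = 419 = 4·98 + 27 ≡ 27 (mod 98).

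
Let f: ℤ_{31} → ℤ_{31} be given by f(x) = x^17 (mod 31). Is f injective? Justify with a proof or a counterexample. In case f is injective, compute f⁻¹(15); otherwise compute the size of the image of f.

27

Since 31 is prime, the nonzero elements of ℤ_{31} form a cyclic group of order 30.
As gcd(17, 30) = 1, raising to the 17th power is a bijection on this group: if u^17 ≡ v^17 then (uv^{−1})^17 = 1, and the only element of order dividing gcd(17, 30) = 1 is 1, so u = v.
With f(0) = 0 this makes f injective on all of ℤ_{31}, hence bijective (finite equal-size domain and codomain). In particular f is injective.
Since f is injective, we find the preimage of 15. The inverse of x ↦ x^17 on (ℤ_{31})^× is x ↦ x^23, because 17·23 = 391 = 13·30 + 1 ≡ 1 (mod 30) and x^{30} = 1 for x ≠ 0 (Fermat). So f⁻¹(15) = 15^23 mod 31.
Repeated squaring mod 31: 15^1 ≡ 15, 15^2 ≡ 15² = 225 ≡ 8, 15^4 ≡ 8² = 64 ≡ 2, 15^8 ≡ 2² = 4, 15^16 ≡ 4² = 16. Since 23 = 16 + 4 + 2 + 1, 15^23 ≡ 16·2·8·15: 16·2 = 32 ≡ 1, then 1·8 = 8, then 8·15 = 120 ≡ 27. So 15^23 ≡ 27 (mod 31).
Hence f⁻¹(15) = 27.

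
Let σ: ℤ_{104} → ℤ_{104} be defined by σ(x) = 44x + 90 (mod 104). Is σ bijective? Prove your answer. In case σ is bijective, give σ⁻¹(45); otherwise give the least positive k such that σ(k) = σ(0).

We have gcd(44, 104) = 4 > 1. Taking u = 0 and v = 26: σ(0) = 90 and σ(26) = 44·26 + 90 = 1234 ≡ 90 (mod 104).
So σ(0) = σ(26) while 0 ≠ 26, thus σ is not injective, hence not bijective.
Since σ is not bijective, we find the least positive k with σ(k) = σ(0): this means 44k ≡ 0 (mod 104), i.e. 104 ∣ 44k. Since gcd(44, 104) = 4, dividing through by 4 this holds exactly when 26 ∣ 11k, and as gcd(11, 26) = 1, exactly when 26 ∣ k.
The smallest positive such k is 26.

26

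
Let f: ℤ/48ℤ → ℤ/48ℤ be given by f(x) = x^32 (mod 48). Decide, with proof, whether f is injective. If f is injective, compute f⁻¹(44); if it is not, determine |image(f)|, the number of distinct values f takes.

f(2): Repeated squaring mod 48: 2^1 ≡ 2, 2^2 ≡ 2² = 4, 2^4 ≡ 4² = 16, 2^8 ≡ 16² = 256 ≡ 16, 2^16 ≡ 16² = 256 ≡ 16, 2^32 ≡ 16² = 256 ≡ 16. So 2^32 ≡ 16 (mod 48).
f(4): Repeated squaring mod 48: 4^1 ≡ 4, 4^2 ≡ 4² = 16, 4^4 ≡ 16² = 256 ≡ 16, 4^8 ≡ 16² = 256 ≡ 16, 4^16 ≡ 16² = 256 ≡ 16, 4^32 ≡ 16² = 256 ≡ 16. So 4^32 ≡ 16 (mod 48).
So f(2) = f(4) = 16 while 2 ≠ 4, so f is not injective.
Since f is not injective, we determine |image(f)|. Computing x^32 mod 48 for each x (by repeated squaring, reducing mod 48 at every step), the values f(0), f(1), …, f(47) are: 0, 1, 16, 33, 16, 1, 0, 1, 16, 33, 16, 1, 0, 1, 16, 33, 16, 1, 0, 1, 16, 33, 16, 1, 0, 1, 16, 33, 16, 1, 0, 1, 16, 33, 16, 1, 0, 1, 16, 33, 16, 1, 0, 1, 16, 33, 16, 1.
The distinct values are {0, 1, 16, 33}; there are 4 of them.

4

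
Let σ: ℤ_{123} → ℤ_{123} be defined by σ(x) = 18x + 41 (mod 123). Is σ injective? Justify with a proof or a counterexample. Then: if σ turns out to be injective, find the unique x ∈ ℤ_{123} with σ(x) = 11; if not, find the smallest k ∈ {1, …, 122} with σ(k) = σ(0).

41

We have gcd(18, 123) = 3 > 1. Taking x_1 = 0 and x_2 = 41: σ(0) = 41 and σ(41) = 18·41 + 41 = 779 ≡ 41 (mod 123).
So σ(0) = σ(41) while 0 ≠ 41, so σ is not injective.
Since σ is not injective, we find the least positive k with σ(k) = σ(0): this means 18k ≡ 0 (mod 123), i.e. 123 ∣ 18k. Since gcd(18, 123) = 3, dividing through by 3 this holds exactly when 41 ∣ 6k, and as gcd(6, 41) = 1, exactly when 41 ∣ k.
The smallest positive such k is 41.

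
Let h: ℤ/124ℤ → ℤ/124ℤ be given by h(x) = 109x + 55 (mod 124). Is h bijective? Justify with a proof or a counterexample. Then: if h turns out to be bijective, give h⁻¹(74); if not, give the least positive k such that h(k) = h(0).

If h(s) = h(t), then 109s ≡ 109t (mod 124). Because gcd(109, 124) = 1, we may cancel 109 to get s ≡ t (mod 124).
We now compute 109⁻¹ mod 124 explicitly. Euclid's algorithm: 124 = 1·109 + 15, 109 = 7·15 + 4, 15 = 3·4 + 3, 4 = 1·3 + 1; back-substituting gives 1 = 33·109 − 29·124, so 109⁻¹ ≡ 33 (mod 124).
For any y ∈ ℤ/124ℤ, x = 33(y − 55) mod 124 satisfies h(x) = 109·33(y − 55) + 55 ≡ y (since 109·33 ≡ 1 mod 124). So every y has a preimage.
Hence h is bijective.
Since h is bijective, we compute h⁻¹(74): solve 109x + 55 ≡ 74 (mod 124), i.e. 109x ≡ 19 (mod 124).
Multiplying by 109⁻¹ = 33 gives x ≡ 33·19 = 627 = 5·124 + 7 ≡ 7 (mod 124).
Check: h(7) = 109·7 + 55 = 818 = 6·124 + 74 ≡ 74 (mod 124).

7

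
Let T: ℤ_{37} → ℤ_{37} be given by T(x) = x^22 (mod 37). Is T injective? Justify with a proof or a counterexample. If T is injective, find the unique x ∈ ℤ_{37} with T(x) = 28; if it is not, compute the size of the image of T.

19

T(18): Repeated squaring mod 37: 18^1 ≡ 18, 18^2 ≡ 18² = 324 ≡ 28, 18^4 ≡ 28² = 784 ≡ 7, 18^8 ≡ 7² = 49 ≡ 12, 18^16 ≡ 12² = 144 ≡ 33. Since 22 = 16 + 4 + 2, 18^22 ≡ 33·7·28: 33·7 = 231 ≡ 9, then 9·28 = 252 ≡ 30. So 18^22 ≡ 30 (mod 37).
T(19): Repeated squaring mod 37: 19^1 ≡ 19, 19^2 ≡ 19² = 361 ≡ 28, 19^4 ≡ 28² = 784 ≡ 7, 19^8 ≡ 7² = 49 ≡ 12, 19^16 ≡ 12² = 144 ≡ 33. Since 22 = 16 + 4 + 2, 19^22 ≡ 33·7·28: 33·7 = 231 ≡ 9, then 9·28 = 252 ≡ 30. So 19^22 ≡ 30 (mod 37).
So T(18) = T(19) = 30 while 18 ≠ 19, thus T is not injective.
Since T is not injective, we determine |image(T)|. Computing x^22 mod 37 for each x (by repeated squaring, reducing mod 37 at every step), the values T(0), T(1), …, T(36) are: 0, 1, 21, 7, 34, 4, 36, 33, 11, 12, 10, 26, 16, 3, 27, 28, 9, 25, 30, 30, 25, 9, 28, 27, 3, 16, 26, 10, 12, 11, 33, 36, 4, 34, 7, 21, 1.
The distinct values are {0, 1, 3, 4, 7, 9, 10, 11, 12, 16, 21, 25, 26, 27, 28, 30, 33, 34, 36}; there are 19 of them.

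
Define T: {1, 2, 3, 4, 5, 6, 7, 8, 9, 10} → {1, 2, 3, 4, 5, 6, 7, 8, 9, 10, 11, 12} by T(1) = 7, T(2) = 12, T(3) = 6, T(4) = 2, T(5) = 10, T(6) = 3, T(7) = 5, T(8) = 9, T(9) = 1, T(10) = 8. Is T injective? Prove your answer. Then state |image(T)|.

10

The values T(1), …, T(10) are 7, 12, 6, 2, 10, 3, 5, 9, 1, 8 — all distinct.
So T(a) = T(b) only when a = b, and T is injective.
The image of T is {1, 2, 3, 5, 6, 7, 8, 9, 10, 12}, which has 10 elements.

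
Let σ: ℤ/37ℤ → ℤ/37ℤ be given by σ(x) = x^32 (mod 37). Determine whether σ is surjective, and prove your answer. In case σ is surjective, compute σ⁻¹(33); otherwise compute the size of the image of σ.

10

σ(1) = 1^32 = 1.
σ(6): Repeated squaring mod 37: 6^1 ≡ 6, 6^2 ≡ 6² = 36, 6^4 ≡ 36² = 1296 ≡ 1, 6^8 ≡ 1² = 1, 6^16 ≡ 1² = 1, 6^32 ≡ 1² = 1. So 6^32 ≡ 1 (mod 37).
So σ(1) = σ(6) = 1 while 1 ≠ 6, hence σ is not injective.
A non-injective map from the 37-element set ℤ/37ℤ to itself takes at most 36 distinct values, so it cannot be surjective. So σ is not surjective.
Since σ is not surjective, we determine |image(σ)|. Computing x^32 mod 37 for each x (by repeated squaring, reducing mod 37 at every step), the values σ(0), σ(1), …, σ(36) are: 0, 1, 7, 16, 12, 9, 1, 9, 10, 34, 26, 10, 7, 12, 26, 33, 33, 34, 16, 16, 34, 33, 33, 26, 12, 7, 10, 26, 34, 10, 9, 1, 9, 12, 16, 7, 1.
The distinct values are {0, 1, 7, 9, 10, 12, 16, 26, 33, 34}; there are 10 of them.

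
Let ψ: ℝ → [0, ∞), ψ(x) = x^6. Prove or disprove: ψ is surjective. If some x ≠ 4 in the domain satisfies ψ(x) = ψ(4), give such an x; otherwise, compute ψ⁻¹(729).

-4

For any y ∈ [0, ∞), x = y^{1/6} ∈ ℝ satisfies x^6 = y, so ψ is surjective.
For the follow-up, such an x exists: taking x = −4 ∈ ℝ gives ψ(−4) = 4096 = ψ(4) with −4 ≠ 4.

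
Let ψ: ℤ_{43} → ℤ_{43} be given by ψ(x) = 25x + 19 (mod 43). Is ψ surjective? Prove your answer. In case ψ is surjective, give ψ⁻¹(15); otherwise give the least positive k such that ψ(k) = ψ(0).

5

Since gcd(25, 43) = 1, 25 is invertible modulo 43. Euclid's algorithm: 43 = 1·25 + 18, 25 = 1·18 + 7, 18 = 2·7 + 4, 7 = 1·4 + 3, 4 = 1·3 + 1; back-substituting gives 1 = 31·25 − 18·43, so 25⁻¹ ≡ 31 (mod 43).
Then y ↦ 31(y − 19) is a two-sided inverse to ψ, so every y ∈ ℤ_{43} has a preimage.
Thus ψ is surjective.
Since ψ is surjective, we find ψ⁻¹(15): we need 25x ≡ 15 − 19 ≡ 39 (mod 43). Using 25⁻¹ = 31: x ≡ 31·39 = 1209 = 28·43 + 5, so x = 5.
Check: ψ(5) = 25·5 + 19 = 144 = 3·43 + 15 ≡ 15 (mod 43).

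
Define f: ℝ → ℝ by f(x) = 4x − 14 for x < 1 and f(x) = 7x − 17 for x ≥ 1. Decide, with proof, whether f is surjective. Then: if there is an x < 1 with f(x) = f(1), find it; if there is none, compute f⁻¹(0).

17/7

Both pieces are strictly increasing (slopes 4 and 7), so each is injective on its own interval.
The left piece maps (−∞, 1) onto (−∞, −10); the right piece maps [1, ∞) onto [−10, ∞).
These images together cover ℝ, so f is surjective.
Because the two images are disjoint, no x < 1 has f(x) = f(1), so we compute f⁻¹(0): 0 lies in [−10, ∞), so solve 7x − 17 = 0: x = (0 + 17)/7 = 17/7.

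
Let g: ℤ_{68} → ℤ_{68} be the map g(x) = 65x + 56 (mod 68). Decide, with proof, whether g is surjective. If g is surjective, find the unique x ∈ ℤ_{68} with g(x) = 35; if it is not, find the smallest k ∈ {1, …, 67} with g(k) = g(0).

7

Recall that g is surjective if every y in the codomain equals g(x) for some x in the domain.
Since gcd(65, 68) = 1, 65 is invertible modulo 68. Euclid's algorithm: 68 = 1·65 + 3, 65 = 21·3 + 2, 3 = 1·2 + 1; back-substituting gives 1 = 45·65 − 43·68, so 65⁻¹ ≡ 45 (mod 68).
For any y ∈ ℤ_{68}, x = 45(y − 56) mod 68 satisfies g(x) = 65·45(y − 56) + 56 ≡ y (since 65·45 ≡ 1 mod 68). So every y has a preimage.
Therefore g is surjective.
Since g is surjective, we compute g⁻¹(35): solve 65x + 56 ≡ 35 (mod 68), i.e. 65x ≡ 47 (mod 68).
Multiplying by 65⁻¹ = 45 gives x ≡ 45·47 = 2115 = 31·68 + 7 ≡ 7 (mod 68).
Check: g(7) = 65·7 + 56 = 511 = 7·68 + 35 ≡ 35 (mod 68).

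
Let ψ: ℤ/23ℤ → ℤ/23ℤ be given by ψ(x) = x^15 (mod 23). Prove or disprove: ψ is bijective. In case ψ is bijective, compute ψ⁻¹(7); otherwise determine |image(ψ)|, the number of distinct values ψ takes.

21

Since 23 is prime, the nonzero elements of ℤ/23ℤ form a cyclic group of order 22.
As gcd(15, 22) = 1, raising to the 15th power is a bijection on this group: if s^15 ≡ t^15 then (st^{−1})^15 = 1, and the only element of order dividing gcd(15, 22) = 1 is 1, so s = t.
With ψ(0) = 0 this makes ψ injective on all of ℤ/23ℤ, hence bijective (finite equal-size domain and codomain). In particular ψ is bijective.
Since ψ is bijective, we find the preimage of 7. The inverse of x ↦ x^15 on (ℤ/23ℤ)^× is x ↦ x^3, because 15·3 = 45 = 2·22 + 1 ≡ 1 (mod 22) and x^{22} = 1 for x ≠ 0 (Fermat). So ψ⁻¹(7) = 7^3 mod 23.
Repeated squaring mod 23: 7^1 ≡ 7, 7^2 ≡ 7² = 49 ≡ 3. Since 3 = 2 + 1, 7^3 ≡ 3·7: 3·7 = 21. So 7^3 ≡ 21 (mod 23).
Hence ψ⁻¹(7) = 21.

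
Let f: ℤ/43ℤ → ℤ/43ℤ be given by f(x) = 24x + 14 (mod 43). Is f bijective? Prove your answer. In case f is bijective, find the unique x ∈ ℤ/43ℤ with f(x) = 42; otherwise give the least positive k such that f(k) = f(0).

If f(s) = f(t), then 24s ≡ 24t (mod 43). Because gcd(24, 43) = 1, we may cancel 24 to get s ≡ t (mod 43).
We now compute 24⁻¹ mod 43 explicitly. Euclid's algorithm: 43 = 1·24 + 19, 24 = 1·19 + 5, 19 = 3·5 + 4, 5 = 1·4 + 1; back-substituting gives 1 = 9·24 − 5·43, so 24⁻¹ ≡ 9 (mod 43).
For any y ∈ ℤ/43ℤ, x = 9(y − 14) mod 43 satisfies f(x) = 24·9(y − 14) + 14 ≡ y (since 24·9 ≡ 1 mod 43). So every y has a preimage.
Hence f is bijective.
Since f is bijective, we find f⁻¹(42): we need 24x ≡ 42 − 14 ≡ 28 (mod 43). Using 24⁻¹ = 9: x ≡ 9·28 = 252 = 5·43 + 37, so x = 37.
Check: f(37) = 24·37 + 14 = 902 = 20·43 + 42 ≡ 42 (mod 43).

37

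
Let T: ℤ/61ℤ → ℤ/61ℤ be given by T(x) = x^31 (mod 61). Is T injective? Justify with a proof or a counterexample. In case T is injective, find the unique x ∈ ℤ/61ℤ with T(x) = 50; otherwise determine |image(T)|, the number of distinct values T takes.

Since 61 is prime, the nonzero elements of ℤ/61ℤ form a cyclic group of order 60.
As gcd(31, 60) = 1, raising to the 31st power is a bijection on this group: if a^31 ≡ b^31 then (ab^{−1})^31 = 1, and the only element of order dividing gcd(31, 60) = 1 is 1, so a = b.
With T(0) = 0 this makes T injective on all of ℤ/61ℤ, hence bijective (finite equal-size domain and codomain). In particular T is injective.
Since T is injective, we find the preimage of 50. The inverse of x ↦ x^31 on (ℤ/61ℤ)^× is x ↦ x^31, because 31·31 = 961 = 16·60 + 1 ≡ 1 (mod 60) and x^{60} = 1 for x ≠ 0 (Fermat). So T⁻¹(50) = 50^31 mod 61.
Repeated squaring mod 61: 50^1 ≡ 50, 50^2 ≡ 50² = 2500 ≡ 60, 50^4 ≡ 60² = 3600 ≡ 1, 50^8 ≡ 1² = 1, 50^16 ≡ 1² = 1. Since 31 = 16 + 8 + 4 + 2 + 1, 50^31 ≡ 1·1·1·60·50: 1·1 = 1, then 1·1 = 1, then 1·60 = 60, then 60·50 = 3000 ≡ 11. So 50^31 ≡ 11 (mod 61).
Hence T⁻¹(50) = 11.

11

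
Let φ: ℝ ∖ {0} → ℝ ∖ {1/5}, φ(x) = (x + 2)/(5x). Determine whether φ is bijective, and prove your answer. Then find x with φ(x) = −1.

Suppose φ(s) = φ(t). Cross-multiplying: (s + 2)(5t) = (t + 2)(5s).
Expanding both sides and cancelling the symmetric terms leaves −10·(s − t) = 0. Since −10 ≠ 0, s = t. Thus φ is injective.
For any y ≠ 1/5, solving y(5x) = x + 2 for x gives a well-defined x ≠ 0. So φ is surjective.
Hence φ is bijective.
Solving φ(x) = −1: cross-multiplying gives x + 2 = −1(5x), which rearranges to 6x = −2, so x = −1/3.

-1/3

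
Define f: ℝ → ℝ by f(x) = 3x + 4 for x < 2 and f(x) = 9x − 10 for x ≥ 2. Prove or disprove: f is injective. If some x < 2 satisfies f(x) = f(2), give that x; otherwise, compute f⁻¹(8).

4/3

Both pieces are strictly increasing (slopes 3 and 9), so each is injective on its own interval.
The left piece maps (−∞, 2) onto (−∞, 10); the right piece maps [2, ∞) onto [8, ∞).
These images overlap. In particular f(2) = 8 (right piece), and solving 3x + 4 = 8 on the left piece gives x = 4/3 < 2.
So f(4/3) = f(2) with 4/3 ≠ 2, and f is not injective. This x = 4/3 is the requested value below 2.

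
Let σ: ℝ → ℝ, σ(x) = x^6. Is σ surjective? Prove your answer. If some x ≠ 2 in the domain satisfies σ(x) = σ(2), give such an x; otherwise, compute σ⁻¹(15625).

-2

Since 6 is even, x^6 ≥ 0 for all x ∈ ℝ, so −1 ∈ ℝ has no preimage. Therefore σ is not surjective.
For the follow-up, such an x exists: taking x = −2 ∈ ℝ gives σ(−2) = 64 = σ(2) with −2 ≠ 2.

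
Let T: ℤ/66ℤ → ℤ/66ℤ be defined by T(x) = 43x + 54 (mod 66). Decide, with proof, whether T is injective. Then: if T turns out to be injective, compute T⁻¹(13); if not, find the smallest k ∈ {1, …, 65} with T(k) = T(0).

If T(u) = T(v), then 43u ≡ 43v (mod 66). Because gcd(43, 66) = 1, we may cancel 43 to get u ≡ v (mod 66).
Thus T is injective.
We now compute 43⁻¹ mod 66 explicitly. Euclid's algorithm: 66 = 1·43 + 23, 43 = 1·23 + 20, 23 = 1·20 + 3, 20 = 6·3 + 2, 3 = 1·2 + 1; back-substituting gives 1 = 43·43 − 28·66, so 43⁻¹ ≡ 43 (mod 66).
Since T is injective, we compute T⁻¹(13): solve 43x + 54 ≡ 13 (mod 66), i.e. 43x ≡ 25 (mod 66).
Multiplying by 43⁻¹ = 43 gives x ≡ 43·25 = 1075 = 16·66 + 19 ≡ 19 (mod 66).
Check: T(19) = 43·19 + 54 = 871 = 13·66 + 13 ≡ 13 (mod 66).

19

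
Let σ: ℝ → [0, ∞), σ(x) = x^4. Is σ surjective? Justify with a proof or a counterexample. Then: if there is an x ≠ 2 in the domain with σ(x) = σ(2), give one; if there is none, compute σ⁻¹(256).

-2

For any y ∈ [0, ∞), x = y^{1/4} ∈ ℝ satisfies x^4 = y, so σ is surjective.
For the follow-up, such an x exists: taking x = −2 ∈ ℝ gives σ(−2) = 16 = σ(2) with −2 ≠ 2.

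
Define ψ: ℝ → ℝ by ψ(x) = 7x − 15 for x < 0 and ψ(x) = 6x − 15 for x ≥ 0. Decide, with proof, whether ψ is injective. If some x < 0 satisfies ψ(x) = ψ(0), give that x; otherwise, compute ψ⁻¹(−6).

Both pieces are strictly increasing (slopes 7 and 6), so each is injective on its own interval.
The left piece maps (−∞, 0) onto (−∞, −15); the right piece maps [0, ∞) onto [−15, ∞).
These images are disjoint, so no value is attained by both pieces. Hence ψ is injective.
Because the two images are disjoint, no x < 0 has ψ(x) = ψ(0), so we compute ψ⁻¹(−6): −6 lies in [−15, ∞), so solve 6x − 15 = −6: x = (−6 + 15)/6 = 3/2.

3/2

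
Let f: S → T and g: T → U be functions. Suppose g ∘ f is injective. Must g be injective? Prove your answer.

not injective

No. Take S = {0, 1}, T = {0, 1, 2, 3}, U = {0, 1, 2, 3}, f(a) = a for each a ∈ S, and g(b) = 2 if b ∈ {2, 3} else g(b) = b.
Then g ∘ f = f is injective (S ⊂ T and f is the inclusion), but g(2) = g(3) = 2 with 2 ≠ 3, so g is not injective.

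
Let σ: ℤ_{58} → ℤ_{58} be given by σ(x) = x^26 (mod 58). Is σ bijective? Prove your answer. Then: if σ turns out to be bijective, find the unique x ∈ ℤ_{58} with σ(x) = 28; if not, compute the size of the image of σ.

30

σ(28): Repeated squaring mod 58: 28^1 ≡ 28, 28^2 ≡ 28² = 784 ≡ 30, 28^4 ≡ 30² = 900 ≡ 30, 28^8 ≡ 30² = 900 ≡ 30, 28^16 ≡ 30² = 900 ≡ 30. Since 26 = 16 + 8 + 2, 28^26 ≡ 30·30·30: 30·30 = 900 ≡ 30, then 30·30 = 900 ≡ 30. So 28^26 ≡ 30 (mod 58).
σ(30): Repeated squaring mod 58: 30^1 ≡ 30, 30^2 ≡ 30² = 900 ≡ 30, 30^4 ≡ 30² = 900 ≡ 30, 30^8 ≡ 30² = 900 ≡ 30, 30^16 ≡ 30² = 900 ≡ 30. Since 26 = 16 + 8 + 2, 30^26 ≡ 30·30·30: 30·30 = 900 ≡ 30, then 30·30 = 900 ≡ 30. So 30^26 ≡ 30 (mod 58).
So σ(28) = σ(30) = 30 while 28 ≠ 30, so σ is not injective, hence not bijective.
Since σ is not bijective, we determine |image(σ)|. Computing x^26 mod 58 for each x (by repeated squaring, reducing mod 58 at every step), the values σ(0), σ(1), …, σ(57) are: 0, 1, 22, 13, 20, 7, 54, 45, 34, 53, 38, 35, 28, 23, 4, 33, 52, 57, 6, 9, 24, 5, 16, 25, 36, 49, 42, 51, 30, 29, 30, 51, 42, 49, 36, 25, 16, 5, 24, 9, 6, 57, 52, 33, 4, 23, 28, 35, 38, 53, 34, 45, 54, 7, 20, 13, 22, 1.
The distinct values are {0, 1, 4, 5, 6, 7, 9, 13, 16, 20, 22, 23, 24, 25, 28, 29, 30, 33, 34, 35, 36, 38, 42, 45, 49, 51, 52, 53, 54, 57}; there are 30 of them.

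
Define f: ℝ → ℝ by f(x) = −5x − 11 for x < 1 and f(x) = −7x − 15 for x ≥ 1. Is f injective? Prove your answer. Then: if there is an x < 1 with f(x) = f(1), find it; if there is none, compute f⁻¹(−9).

-2/5

Both pieces are strictly decreasing (slopes −5 and −7), so each is injective on its own interval.
The left piece maps (−∞, 1) onto (−16, ∞); the right piece maps [1, ∞) onto (−∞, −22].
These images are disjoint, so no value is attained by both pieces. Hence f is injective.
Because the two images are disjoint, no x < 1 has f(x) = f(1), so we compute f⁻¹(−9): −9 lies in (−16, ∞), so solve −5x − 11 = −9: x = (−9 + 11)/(−5) = −2/5.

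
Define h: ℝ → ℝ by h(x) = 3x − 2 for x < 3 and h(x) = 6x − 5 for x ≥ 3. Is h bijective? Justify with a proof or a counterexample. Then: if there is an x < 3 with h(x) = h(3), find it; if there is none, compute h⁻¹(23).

14/3

Both pieces are strictly increasing (slopes 3 and 6), so each is injective on its own interval.
The left piece maps (−∞, 3) onto (−∞, 7); the right piece maps [3, ∞) onto [13, ∞).
The images leave a gap (7 has no preimage), so h is not surjective, hence not bijective.
Because the two images are disjoint, no x < 3 has h(x) = h(3), so we compute h⁻¹(23): 23 lies in [13, ∞), so solve 6x − 5 = 23: x = (23 + 5)/6 = 14/3.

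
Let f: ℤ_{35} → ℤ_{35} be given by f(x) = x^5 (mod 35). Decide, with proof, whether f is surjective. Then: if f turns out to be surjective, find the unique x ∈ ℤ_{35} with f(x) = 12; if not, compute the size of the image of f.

17

Computing x^5 mod 35 for each x (by repeated squaring, reducing mod 35 at every step), the values f(0), f(1), …, f(34) are: 0, 1, 32, 33, 9, 10, 6, 7, 8, 4, 5, 16, 17, 13, 14, 15, 11, 12, 23, 24, 20, 21, 22, 18, 19, 30, 31, 27, 28, 29, 25, 26, 2, 3, 34.
Every element of ℤ_{35} appears exactly once in this list, so f is a bijection, and in particular surjective.
Since f is surjective, we read off the preimage of 12 from the same table: f(17) = 12, so f⁻¹(12) = 17.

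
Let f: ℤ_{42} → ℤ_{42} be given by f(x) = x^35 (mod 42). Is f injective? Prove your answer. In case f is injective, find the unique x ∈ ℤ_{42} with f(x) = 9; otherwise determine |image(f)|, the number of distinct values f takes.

Computing x^35 mod 42 for each x (by repeated squaring, reducing mod 42 at every step), the values f(0), f(1), …, f(41) are: 0, 1, 32, 33, 16, 17, 6, 7, 8, 39, 40, 23, 24, 13, 14, 15, 4, 5, 30, 31, 20, 21, 22, 11, 12, 37, 38, 27, 28, 29, 18, 19, 2, 3, 34, 35, 36, 25, 26, 9, 10, 41.
Every element of ℤ_{42} appears exactly once in this list, so f is a bijection, and in particular injective.
Since f is injective, we read off the preimage of 9 from the same table: f(39) = 9, so f⁻¹(9) = 39.

39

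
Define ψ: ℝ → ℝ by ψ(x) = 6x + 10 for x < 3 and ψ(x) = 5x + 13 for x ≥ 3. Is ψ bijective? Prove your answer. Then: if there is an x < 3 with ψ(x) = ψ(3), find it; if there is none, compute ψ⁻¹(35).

22/5

Both pieces are strictly increasing (slopes 6 and 5), so each is injective on its own interval.
The left piece maps (−∞, 3) onto (−∞, 28); the right piece maps [3, ∞) onto [28, ∞).
Since 28 = 28, the images partition ℝ: ψ is injective and surjective, hence bijective.
Because the two images are disjoint, no x < 3 has ψ(x) = ψ(3), so we compute ψ⁻¹(35): 35 lies in [28, ∞), so solve 5x + 13 = 35: x = (35 − 13)/5 = 22/5.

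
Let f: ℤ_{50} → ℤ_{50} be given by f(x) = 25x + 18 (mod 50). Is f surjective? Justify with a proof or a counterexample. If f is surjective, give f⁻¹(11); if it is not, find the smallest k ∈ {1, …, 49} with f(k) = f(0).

2

Recall that f is surjective if every y in the codomain equals f(x) for some x in the domain.
Since gcd(25, 50) = 25, we have 25x ≡ 0 (mod 25) for all x, so f(x) ≡ 18 (mod 25).
But 0 ≢ 18 (mod 25), so 0 ∈ ℤ_{50} has no preimage. So f is not surjective.
Since f is not surjective, we find the least positive k with f(k) = f(0): this means 25k ≡ 0 (mod 50), i.e. 50 ∣ 25k. Since gcd(25, 50) = 25, dividing through by 25 this holds exactly when 2 ∣ k.
The smallest positive such k is 2.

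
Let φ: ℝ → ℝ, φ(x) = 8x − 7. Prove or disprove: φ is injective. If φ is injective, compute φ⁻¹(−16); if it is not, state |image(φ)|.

Suppose φ(u) = φ(v). Then 8u − 7 = 8v − 7, hence 8u = 8v, hence u = v.
Thus φ is injective.
Since φ is injective, we compute φ⁻¹(−16) = (−16 + 7)/8 = −9/8.

-9/8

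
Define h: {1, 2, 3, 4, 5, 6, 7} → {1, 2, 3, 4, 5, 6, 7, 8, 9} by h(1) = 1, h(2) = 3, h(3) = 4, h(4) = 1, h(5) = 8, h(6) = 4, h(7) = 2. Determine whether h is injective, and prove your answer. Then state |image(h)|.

h(1) = 1 = h(4) with 1 ≠ 4, so h is not injective.
The image of h is {1, 2, 3, 4, 8}, which has 5 elements.

5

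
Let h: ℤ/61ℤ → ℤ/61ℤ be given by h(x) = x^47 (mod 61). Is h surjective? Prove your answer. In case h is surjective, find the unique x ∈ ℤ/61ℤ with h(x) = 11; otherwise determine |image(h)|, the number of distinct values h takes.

Since 61 is prime, the nonzero elements of ℤ/61ℤ form a cyclic group of order 60.
As gcd(47, 60) = 1, raising to the 47th power is a bijection on this group: if x_1^47 ≡ x_2^47 then (x_1x_2^{−1})^47 = 1, and the only element of order dividing gcd(47, 60) = 1 is 1, so x_1 = x_2.
With h(0) = 0 this makes h injective on all of ℤ/61ℤ, hence bijective (finite equal-size domain and codomain). In particular h is surjective.
Since h is surjective, we find the preimage of 11. The inverse of x ↦ x^47 on (ℤ/61ℤ)^× is x ↦ x^23, because 47·23 = 1081 = 18·60 + 1 ≡ 1 (mod 60) and x^{60} = 1 for x ≠ 0 (Fermat). So h⁻¹(11) = 11^23 mod 61.
Repeated squaring mod 61: 11^1 ≡ 11, 11^2 ≡ 11² = 121 ≡ 60, 11^4 ≡ 60² = 3600 ≡ 1, 11^8 ≡ 1² = 1, 11^16 ≡ 1² = 1. Since 23 = 16 + 4 + 2 + 1, 11^23 ≡ 1·1·60·11: 1·1 = 1, then 1·60 = 60, then 60·11 = 660 ≡ 50. So 11^23 ≡ 50 (mod 61).
Hence h⁻¹(11) = 50.

50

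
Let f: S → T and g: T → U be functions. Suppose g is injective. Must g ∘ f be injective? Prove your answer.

not injective

No. Take S = {0, 1}, T = U = {0, 1, 2, 3}, f(0) = f(1) = 0, and g = identity (injective).
Then (g ∘ f)(0) = (g ∘ f)(1) = 0 with 0 ≠ 1, so g ∘ f is not injective.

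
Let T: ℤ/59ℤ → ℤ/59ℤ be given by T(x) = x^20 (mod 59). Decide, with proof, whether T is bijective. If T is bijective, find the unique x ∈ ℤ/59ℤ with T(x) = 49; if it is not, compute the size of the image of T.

30

T(29): Repeated squaring mod 59: 29^1 ≡ 29, 29^2 ≡ 29² = 841 ≡ 15, 29^4 ≡ 15² = 225 ≡ 48, 29^8 ≡ 48² = 2304 ≡ 3, 29^16 ≡ 3² = 9. Since 20 = 16 + 4, 29^20 ≡ 9·48: 9·48 = 432 ≡ 19. So 29^20 ≡ 19 (mod 59).
T(30): Repeated squaring mod 59: 30^1 ≡ 30, 30^2 ≡ 30² = 900 ≡ 15, 30^4 ≡ 15² = 225 ≡ 48, 30^8 ≡ 48² = 2304 ≡ 3, 30^16 ≡ 3² = 9. Since 20 = 16 + 4, 30^20 ≡ 9·48: 9·48 = 432 ≡ 19. So 30^20 ≡ 19 (mod 59).
So T(29) = T(30) = 19 while 29 ≠ 30, thus T is not injective, hence not bijective.
Since T is not bijective, we determine |image(T)|. Computing x^20 mod 59 for each x (by repeated squaring, reducing mod 59 at every step), the values T(0), T(1), …, T(58) are: 0, 1, 28, 41, 17, 16, 27, 25, 4, 29, 35, 49, 48, 57, 51, 7, 53, 26, 45, 5, 36, 22, 15, 21, 46, 20, 3, 9, 12, 19, 19, 12, 9, 3, 20, 46, 21, 15, 22, 36, 5, 45, 26, 53, 7, 51, 57, 48, 49, 35, 29, 4, 25, 27, 16, 17, 41, 28, 1.
The distinct values are {0, 1, 3, 4, 5, 7, 9, 12, 15, 16, 17, 19, 20, 21, 22, 25, 26, 27, 28, 29, 35, 36, 41, 45, 46, 48, 49, 51, 53, 57}; there are 30 of them.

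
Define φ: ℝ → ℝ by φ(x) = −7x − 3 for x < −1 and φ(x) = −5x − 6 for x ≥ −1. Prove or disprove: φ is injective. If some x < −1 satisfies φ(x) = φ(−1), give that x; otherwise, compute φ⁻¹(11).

-2

Both pieces are strictly decreasing (slopes −7 and −5), so each is injective on its own interval.
The left piece maps (−∞, −1) onto (4, ∞); the right piece maps [−1, ∞) onto (−∞, −1].
These images are disjoint, so no value is attained by both pieces. Thus φ is injective.
Because the two images are disjoint, no x < −1 has φ(x) = φ(−1), so we compute φ⁻¹(11): 11 lies in (4, ∞), so solve −7x − 3 = 11: x = (11 + 3)/(−7) = −2.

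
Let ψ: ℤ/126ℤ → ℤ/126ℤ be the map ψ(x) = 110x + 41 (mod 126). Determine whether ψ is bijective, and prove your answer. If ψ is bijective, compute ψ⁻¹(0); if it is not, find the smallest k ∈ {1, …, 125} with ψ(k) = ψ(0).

We have gcd(110, 126) = 2 > 1. Taking s = 0 and t = 63: ψ(0) = 41 and ψ(63) = 110·63 + 41 = 6971 ≡ 41 (mod 126).
So ψ(0) = ψ(63) while 0 ≠ 63, therefore ψ is not injective, hence not bijective.
Since ψ is not bijective, we find the least positive k with ψ(k) = ψ(0): this means 110k ≡ 0 (mod 126), i.e. 126 ∣ 110k. Since gcd(110, 126) = 2, dividing through by 2 this holds exactly when 63 ∣ 55k, and as gcd(55, 63) = 1, exactly when 63 ∣ k.
The smallest positive such k is 63.

63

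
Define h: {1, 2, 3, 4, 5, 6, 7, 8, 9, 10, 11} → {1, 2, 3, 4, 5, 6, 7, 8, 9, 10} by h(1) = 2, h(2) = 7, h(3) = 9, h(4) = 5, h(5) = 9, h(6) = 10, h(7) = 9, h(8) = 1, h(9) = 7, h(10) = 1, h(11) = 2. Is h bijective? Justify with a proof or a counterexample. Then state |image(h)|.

h(3) = 9 = h(5) with 3 ≠ 5, so h is not injective, hence not bijective.
The image of h is {1, 2, 5, 7, 9, 10}, which has 6 elements.

6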